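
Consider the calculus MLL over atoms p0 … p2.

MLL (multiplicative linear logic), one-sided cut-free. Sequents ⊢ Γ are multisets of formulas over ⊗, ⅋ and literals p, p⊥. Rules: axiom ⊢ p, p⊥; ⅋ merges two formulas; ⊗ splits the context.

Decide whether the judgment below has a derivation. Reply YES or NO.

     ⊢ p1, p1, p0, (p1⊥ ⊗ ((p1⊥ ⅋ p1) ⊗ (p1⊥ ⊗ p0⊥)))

Derivation (root first):
[⊗]  ⊢ p1, p1, p0, (p1⊥ ⊗ ((p1⊥ ⅋ p1) ⊗ (p1⊥ ⊗ p0⊥)))
  [Ax]  ⊢ p1, p1⊥
  [⊗]  ⊢ p1, p0, ((p1⊥ ⅋ p1) ⊗ (p1⊥ ⊗ p0⊥))
    [⅋]  ⊢ (p1⊥ ⅋ p1)
      [Ax]  ⊢ p1, p1⊥
    [⊗]  ⊢ p1, p0, (p1⊥ ⊗ p0⊥)
      [Ax]  ⊢ p1, p1⊥
      [Ax]  ⊢ p0, p0⊥

Result: YES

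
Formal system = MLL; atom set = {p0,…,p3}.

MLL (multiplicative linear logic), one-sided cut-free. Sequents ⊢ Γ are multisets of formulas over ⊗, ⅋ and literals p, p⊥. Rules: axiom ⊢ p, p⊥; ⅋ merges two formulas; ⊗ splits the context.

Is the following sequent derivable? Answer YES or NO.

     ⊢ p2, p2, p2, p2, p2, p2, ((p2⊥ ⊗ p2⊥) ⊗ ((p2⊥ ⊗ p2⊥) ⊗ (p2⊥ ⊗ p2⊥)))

Derivation trace:
[⊗]  ⊢ p2, p2, p2, p2, p2, p2, ((p2⊥ ⊗ p2⊥) ⊗ ((p2⊥ ⊗ p2⊥) ⊗ (p2⊥ ⊗ p2⊥)))
  [⊗]  ⊢ p2, p2, (p2⊥ ⊗ p2⊥)
    [Ax]  ⊢ p2, p2⊥
    [Ax]  ⊢ p2, p2⊥
  [⊗]  ⊢ p2, p2, p2, p2, ((p2⊥ ⊗ p2⊥) ⊗ (p2⊥ ⊗ p2⊥))
    [⊗]  ⊢ p2, p2, (p2⊥ ⊗ p2⊥)
      [Ax]  ⊢ p2, p2⊥
      [Ax]  ⊢ p2, p2⊥
    [⊗]  ⊢ p2, p2, (p2⊥ ⊗ p2⊥)
      [Ax]  ⊢ p2, p2⊥
      [Ax]  ⊢ p2, p2⊥

Result: YES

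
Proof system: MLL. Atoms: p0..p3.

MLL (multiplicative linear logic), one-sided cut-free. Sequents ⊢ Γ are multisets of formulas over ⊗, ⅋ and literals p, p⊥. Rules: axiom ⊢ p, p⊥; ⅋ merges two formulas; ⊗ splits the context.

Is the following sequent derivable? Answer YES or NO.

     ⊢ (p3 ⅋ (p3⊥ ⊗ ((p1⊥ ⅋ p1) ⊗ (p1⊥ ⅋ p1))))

Derivation (root first):
[⅋]  ⊢ (p3 ⅋ (p3⊥ ⊗ ((p1⊥ ⅋ p1) ⊗ (p1⊥ ⅋ p1))))
  [⊗]  ⊢ p3, (p3⊥ ⊗ ((p1⊥ ⅋ p1) ⊗ (p1⊥ ⅋ p1)))
    [Ax]  ⊢ p3, p3⊥
    [⊗]  ⊢ ((p1⊥ ⅋ p1) ⊗ (p1⊥ ⅋ p1))
      [⅋]  ⊢ (p1⊥ ⅋ p1)
        [Ax]  ⊢ p1, p1⊥
      [⅋]  ⊢ (p1⊥ ⅋ p1)
        [Ax]  ⊢ p1, p1⊥

Result: YES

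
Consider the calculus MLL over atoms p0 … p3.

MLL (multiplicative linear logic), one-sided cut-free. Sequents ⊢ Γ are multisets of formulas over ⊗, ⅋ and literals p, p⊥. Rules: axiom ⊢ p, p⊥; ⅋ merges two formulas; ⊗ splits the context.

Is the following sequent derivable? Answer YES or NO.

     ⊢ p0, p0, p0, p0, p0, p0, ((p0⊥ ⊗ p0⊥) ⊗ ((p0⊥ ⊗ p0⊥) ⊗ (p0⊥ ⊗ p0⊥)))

Derivation trace:
[⊗]  ⊢ p0, p0, p0, p0, p0, p0, ((p0⊥ ⊗ p0⊥) ⊗ ((p0⊥ ⊗ p0⊥) ⊗ (p0⊥ ⊗ p0⊥)))
  [⊗]  ⊢ p0, p0, (p0⊥ ⊗ p0⊥)
    [Ax]  ⊢ p0, p0⊥
    [Ax]  ⊢ p0, p0⊥
  [⊗]  ⊢ p0, p0, p0, p0, ((p0⊥ ⊗ p0⊥) ⊗ (p0⊥ ⊗ p0⊥))
    [⊗]  ⊢ p0, p0, (p0⊥ ⊗ p0⊥)
      [Ax]  ⊢ p0, p0⊥
      [Ax]  ⊢ p0, p0⊥
    [⊗]  ⊢ p0, p0, (p0⊥ ⊗ p0⊥)
      [Ax]  ⊢ p0, p0⊥
      [Ax]  ⊢ p0, p0⊥

Result: YES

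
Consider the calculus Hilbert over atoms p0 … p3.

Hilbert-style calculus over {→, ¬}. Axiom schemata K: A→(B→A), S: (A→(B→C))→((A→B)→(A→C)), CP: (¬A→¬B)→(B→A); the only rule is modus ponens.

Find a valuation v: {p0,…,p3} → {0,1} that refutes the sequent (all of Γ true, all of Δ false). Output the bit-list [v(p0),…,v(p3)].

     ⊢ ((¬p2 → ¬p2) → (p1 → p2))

Truth-table refutation:
  v=0000: Γ:[] Δ:[((¬p2 → ¬p2) → (p1 → p2))=T] refutes=False
  v=0001: Γ:[] Δ:[((¬p2 → ¬p2) → (p1 → p2))=T] refutes=False
  v=0010: Γ:[] Δ:[((¬p2 → ¬p2) → (p1 → p2))=T] refutes=False
  v=0011: Γ:[] Δ:[((¬p2 → ¬p2) → (p1 → p2))=T] refutes=False
  v=0100: Γ:[] Δ:[((¬p2 → ¬p2) → (p1 → p2))=F] refutes=True  ← countermodel

Result: [0, 1, 0, 0]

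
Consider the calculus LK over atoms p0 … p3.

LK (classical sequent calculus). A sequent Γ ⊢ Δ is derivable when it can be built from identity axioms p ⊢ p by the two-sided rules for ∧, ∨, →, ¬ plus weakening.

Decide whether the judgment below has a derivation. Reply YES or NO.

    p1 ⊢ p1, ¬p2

Derivation trace:
[¬R] p1 ⊢ p1, ¬p2
  [WL] p1, p2 ⊢ p1
    [Ax] p1 ⊢ p1

Result: YES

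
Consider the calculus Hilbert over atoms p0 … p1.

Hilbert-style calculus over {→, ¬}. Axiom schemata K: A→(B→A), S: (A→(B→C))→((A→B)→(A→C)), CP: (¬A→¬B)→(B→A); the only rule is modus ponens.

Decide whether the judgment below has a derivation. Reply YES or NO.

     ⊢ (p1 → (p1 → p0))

Truth-table refutation:
  v=00: Γ:[] Δ:[(p1 → (p1 → p0))=T] refutes=False
  v=01: Γ:[] Δ:[(p1 → (p1 → p0))=F] refutes=True  ← countermodel

Result: NO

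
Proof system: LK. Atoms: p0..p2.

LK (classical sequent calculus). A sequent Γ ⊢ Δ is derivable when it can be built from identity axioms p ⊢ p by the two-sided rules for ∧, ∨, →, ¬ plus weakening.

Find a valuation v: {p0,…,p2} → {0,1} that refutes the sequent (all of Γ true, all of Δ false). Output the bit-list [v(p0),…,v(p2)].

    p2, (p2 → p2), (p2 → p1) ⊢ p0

Enumerate valuations to refute Γ ⊢ Δ:
  v=000: Γ:[p2=F, (p2 → p2)=T, (p2 → p1)=T] Δ:[p0=F] refutes=False
  v=001: Γ:[p2=T, (p2 → p2)=T, (p2 → p1)=F] Δ:[p0=F] refutes=False
  v=010: Γ:[p2=F, (p2 → p2)=T, (p2 → p1)=T] Δ:[p0=F] refutes=False
  v=011: Γ:[p2=T, (p2 → p2)=T, (p2 → p1)=T] Δ:[p0=F] refutes=True  ← countermodel

Result: [0, 1, 1]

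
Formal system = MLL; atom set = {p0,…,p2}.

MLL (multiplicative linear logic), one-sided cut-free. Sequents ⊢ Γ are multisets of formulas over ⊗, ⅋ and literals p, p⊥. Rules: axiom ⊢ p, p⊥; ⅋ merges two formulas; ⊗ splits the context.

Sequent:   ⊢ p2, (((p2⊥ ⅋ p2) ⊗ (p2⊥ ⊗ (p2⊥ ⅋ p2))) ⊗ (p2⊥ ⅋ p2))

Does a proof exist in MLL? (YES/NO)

Proof tree:
[⊗]  ⊢ p2, (((p2⊥ ⅋ p2) ⊗ (p2⊥ ⊗ (p2⊥ ⅋ p2))) ⊗ (p2⊥ ⅋ p2))
  [⊗]  ⊢ p2, ((p2⊥ ⅋ p2) ⊗ (p2⊥ ⊗ (p2⊥ ⅋ p2)))
    [⅋]  ⊢ (p2⊥ ⅋ p2)
      [Ax]  ⊢ p2, p2⊥
    [⊗]  ⊢ p2, (p2⊥ ⊗ (p2⊥ ⅋ p2))
      [Ax]  ⊢ p2, p2⊥
      [⅋]  ⊢ (p2⊥ ⅋ p2)
        [Ax]  ⊢ p2, p2⊥
  [⅋]  ⊢ (p2⊥ ⅋ p2)
    [Ax]  ⊢ p2, p2⊥

Result: YES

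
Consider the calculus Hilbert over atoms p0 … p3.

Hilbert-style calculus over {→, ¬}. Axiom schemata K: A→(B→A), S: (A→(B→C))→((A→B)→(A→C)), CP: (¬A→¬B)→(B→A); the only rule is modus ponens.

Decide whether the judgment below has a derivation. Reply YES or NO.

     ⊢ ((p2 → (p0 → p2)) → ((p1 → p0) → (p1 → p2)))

Enumerate valuations to refute Γ ⊢ Δ:
  v=0000: Γ:[] Δ:[((p2 → (p0 → p2)) → ((p1 → p0) → (p1 → p2)))=T] refutes=False
  v=0001: Γ:[] Δ:[((p2 → (p0 → p2)) → ((p1 → p0) → (p1 → p2)))=T] refutes=False
  v=0010: Γ:[] Δ:[((p2 → (p0 → p2)) → ((p1 → p0) → (p1 → p2)))=T] refutes=False
  v=0011: Γ:[] Δ:[((p2 → (p0 → p2)) → ((p1 → p0) → (p1 → p2)))=T] refutes=False
  v=0100: Γ:[] Δ:[((p2 → (p0 → p2)) → ((p1 → p0) → (p1 → p2)))=T] refutes=False
  v=0101: Γ:[] Δ:[((p2 → (p0 → p2)) → ((p1 → p0) → (p1 → p2)))=T] refutes=False
  v=0110: Γ:[] Δ:[((p2 → (p0 → p2)) → ((p1 → p0) → (p1 → p2)))=T] refutes=False
  v=0111: Γ:[] Δ:[((p2 → (p0 → p2)) → ((p1 → p0) → (p1 → p2)))=T] refutes=False
  v=1000: Γ:[] Δ:[((p2 → (p0 → p2)) → ((p1 → p0) → (p1 → p2)))=T] refutes=False
  v=1001: Γ:[] Δ:[((p2 → (p0 → p2)) → ((p1 → p0) → (p1 → p2)))=T] refutes=False
  v=1010: Γ:[] Δ:[((p2 → (p0 → p2)) → ((p1 → p0) → (p1 → p2)))=T] refutes=False
  v=1011: Γ:[] Δ:[((p2 → (p0 → p2)) → ((p1 → p0) → (p1 → p2)))=T] refutes=False
  v=1100: Γ:[] Δ:[((p2 → (p0 → p2)) → ((p1 → p0) → (p1 → p2)))=F] refutes=True  ← countermodel

Result: NO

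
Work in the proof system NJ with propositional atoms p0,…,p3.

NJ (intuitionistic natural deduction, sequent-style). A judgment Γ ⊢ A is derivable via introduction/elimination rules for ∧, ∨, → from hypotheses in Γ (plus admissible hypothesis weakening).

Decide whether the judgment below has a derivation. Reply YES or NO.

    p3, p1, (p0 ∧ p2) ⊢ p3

Derivation trace:
[Wk] p3, p1, (p0 ∧ p2) ⊢ p3
  [Wk] p3, p1 ⊢ p3
    [Ax] p3 ⊢ p3

Result: YES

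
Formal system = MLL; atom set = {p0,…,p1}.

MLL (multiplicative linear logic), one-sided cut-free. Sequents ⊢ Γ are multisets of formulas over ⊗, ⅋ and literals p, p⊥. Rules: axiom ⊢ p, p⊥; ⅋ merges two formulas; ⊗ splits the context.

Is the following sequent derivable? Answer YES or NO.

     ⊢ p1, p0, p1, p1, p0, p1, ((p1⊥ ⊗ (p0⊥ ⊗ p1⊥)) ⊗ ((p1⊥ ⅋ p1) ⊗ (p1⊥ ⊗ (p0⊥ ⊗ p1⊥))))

Derivation (root first):
[⊗]  ⊢ p1, p0, p1, p1, p0, p1, ((p1⊥ ⊗ (p0⊥ ⊗ p1⊥)) ⊗ ((p1⊥ ⅋ p1) ⊗ (p1⊥ ⊗ (p0⊥ ⊗ p1⊥))))
  [⊗]  ⊢ p1, p0, p1, (p1⊥ ⊗ (p0⊥ ⊗ p1⊥))
    [Ax]  ⊢ p1, p1⊥
    [⊗]  ⊢ p0, p1, (p0⊥ ⊗ p1⊥)
      [Ax]  ⊢ p0, p0⊥
      [Ax]  ⊢ p1, p1⊥
  [⊗]  ⊢ p1, p0, p1, ((p1⊥ ⅋ p1) ⊗ (p1⊥ ⊗ (p0⊥ ⊗ p1⊥)))
    [⅋]  ⊢ (p1⊥ ⅋ p1)
      [Ax]  ⊢ p1, p1⊥
    [⊗]  ⊢ p1, p0, p1, (p1⊥ ⊗ (p0⊥ ⊗ p1⊥))
      [Ax]  ⊢ p1, p1⊥
      [⊗]  ⊢ p0, p1, (p0⊥ ⊗ p1⊥)
        [Ax]  ⊢ p0, p0⊥
        [Ax]  ⊢ p1, p1⊥

Result: YES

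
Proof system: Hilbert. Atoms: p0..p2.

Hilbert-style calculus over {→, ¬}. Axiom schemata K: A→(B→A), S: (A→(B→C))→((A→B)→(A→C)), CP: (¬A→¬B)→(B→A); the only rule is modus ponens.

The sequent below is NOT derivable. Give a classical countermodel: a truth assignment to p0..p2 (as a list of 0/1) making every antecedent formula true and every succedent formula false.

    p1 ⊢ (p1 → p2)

Truth-table refutation:
  v=000: Γ:[p1=F] Δ:[(p1 → p2)=T] refutes=False
  v=001: Γ:[p1=F] Δ:[(p1 → p2)=T] refutes=False
  v=010: Γ:[p1=T] Δ:[(p1 → p2)=F] refutes=True  ← countermodel

Result: [0, 1, 0]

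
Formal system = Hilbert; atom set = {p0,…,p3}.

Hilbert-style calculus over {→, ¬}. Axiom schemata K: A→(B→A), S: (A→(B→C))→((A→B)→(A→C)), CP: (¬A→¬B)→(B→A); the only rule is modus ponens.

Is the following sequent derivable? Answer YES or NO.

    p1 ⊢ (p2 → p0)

Search for a countermodel by truth-table:
  v=0000: Γ:[p1=F] Δ:[(p2 → p0)=T] refutes=False
  v=0001: Γ:[p1=F] Δ:[(p2 → p0)=T] refutes=False
  v=0010: Γ:[p1=F] Δ:[(p2 → p0)=F] refutes=False
  v=0011: Γ:[p1=F] Δ:[(p2 → p0)=F] refutes=False
  v=0100: Γ:[p1=T] Δ:[(p2 → p0)=T] refutes=False
  v=0101: Γ:[p1=T] Δ:[(p2 → p0)=T] refutes=False
  v=0110: Γ:[p1=T] Δ:[(p2 → p0)=F] refutes=True  ← countermodel

Result: NO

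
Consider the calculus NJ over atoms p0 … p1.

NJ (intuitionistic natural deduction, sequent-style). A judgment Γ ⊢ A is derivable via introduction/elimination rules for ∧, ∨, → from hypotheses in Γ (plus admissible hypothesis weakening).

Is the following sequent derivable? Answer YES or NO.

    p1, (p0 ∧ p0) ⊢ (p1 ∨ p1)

Proof tree:
[Wk] p1, (p0 ∧ p0) ⊢ (p1 ∨ p1)
  [∨I₂] p1 ⊢ (p1 ∨ p1)
    [Ax] p1 ⊢ p1

Result: YES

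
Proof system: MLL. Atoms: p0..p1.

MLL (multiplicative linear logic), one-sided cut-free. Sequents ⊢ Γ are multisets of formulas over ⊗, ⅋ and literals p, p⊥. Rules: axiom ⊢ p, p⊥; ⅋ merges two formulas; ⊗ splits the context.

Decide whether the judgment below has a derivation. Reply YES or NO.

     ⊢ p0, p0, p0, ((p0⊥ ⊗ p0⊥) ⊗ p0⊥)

Derivation trace:
[⊗]  ⊢ p0, p0, p0, ((p0⊥ ⊗ p0⊥) ⊗ p0⊥)
  [⊗]  ⊢ p0, p0, (p0⊥ ⊗ p0⊥)
    [Ax]  ⊢ p0, p0⊥
    [Ax]  ⊢ p0, p0⊥
  [Ax]  ⊢ p0, p0⊥

Result: YES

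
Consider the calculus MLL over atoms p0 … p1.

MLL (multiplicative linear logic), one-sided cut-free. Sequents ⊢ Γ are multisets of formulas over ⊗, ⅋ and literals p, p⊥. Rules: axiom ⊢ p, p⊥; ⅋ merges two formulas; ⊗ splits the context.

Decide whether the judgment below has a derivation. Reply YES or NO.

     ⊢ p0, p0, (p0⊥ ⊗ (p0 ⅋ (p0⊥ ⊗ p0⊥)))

Proof tree:
[⊗]  ⊢ p0, p0, (p0⊥ ⊗ (p0 ⅋ (p0⊥ ⊗ p0⊥)))
  [Ax]  ⊢ p0, p0⊥
  [⅋]  ⊢ p0, (p0 ⅋ (p0⊥ ⊗ p0⊥))
    [⊗]  ⊢ p0, p0, (p0⊥ ⊗ p0⊥)
      [Ax]  ⊢ p0, p0⊥
      [Ax]  ⊢ p0, p0⊥

Result: YES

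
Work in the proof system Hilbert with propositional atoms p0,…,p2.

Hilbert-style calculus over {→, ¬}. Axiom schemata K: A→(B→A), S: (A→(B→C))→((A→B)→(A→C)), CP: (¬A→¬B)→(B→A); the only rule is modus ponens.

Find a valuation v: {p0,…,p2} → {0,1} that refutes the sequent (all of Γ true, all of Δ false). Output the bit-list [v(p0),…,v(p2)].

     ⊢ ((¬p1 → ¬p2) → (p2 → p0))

Enumerate valuations to refute Γ ⊢ Δ:
  v=000: Γ:[] Δ:[((¬p1 → ¬p2) → (p2 → p0))=T] refutes=False
  v=001: Γ:[] Δ:[((¬p1 → ¬p2) → (p2 → p0))=T] refutes=False
  v=010: Γ:[] Δ:[((¬p1 → ¬p2) → (p2 → p0))=T] refutes=False
  v=011: Γ:[] Δ:[((¬p1 → ¬p2) → (p2 → p0))=F] refutes=True  ← countermodel

Result: [0, 1, 1]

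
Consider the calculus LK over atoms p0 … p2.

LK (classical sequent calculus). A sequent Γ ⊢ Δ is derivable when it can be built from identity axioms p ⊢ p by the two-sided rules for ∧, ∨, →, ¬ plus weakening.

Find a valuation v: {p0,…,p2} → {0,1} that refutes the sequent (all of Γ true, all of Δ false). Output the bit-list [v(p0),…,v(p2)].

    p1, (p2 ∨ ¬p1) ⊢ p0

Search for a countermodel by truth-table:
  v=000: Γ:[p1=F, (p2 ∨ ¬p1)=T] Δ:[p0=F] refutes=False
  v=001: Γ:[p1=F, (p2 ∨ ¬p1)=T] Δ:[p0=F] refutes=False
  v=010: Γ:[p1=T, (p2 ∨ ¬p1)=F] Δ:[p0=F] refutes=False
  v=011: Γ:[p1=T, (p2 ∨ ¬p1)=T] Δ:[p0=F] refutes=True  ← countermodel

Result: [0, 1, 1]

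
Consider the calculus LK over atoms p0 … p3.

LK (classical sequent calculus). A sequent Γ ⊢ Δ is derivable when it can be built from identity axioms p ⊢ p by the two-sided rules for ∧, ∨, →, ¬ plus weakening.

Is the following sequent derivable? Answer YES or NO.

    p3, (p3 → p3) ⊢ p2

Truth-table refutation:
  v=0000: Γ:[p3=F, (p3 → p3)=T] Δ:[p2=F] refutes=False
  v=0001: Γ:[p3=T, (p3 → p3)=T] Δ:[p2=F] refutes=True  ← countermodel

Result: NO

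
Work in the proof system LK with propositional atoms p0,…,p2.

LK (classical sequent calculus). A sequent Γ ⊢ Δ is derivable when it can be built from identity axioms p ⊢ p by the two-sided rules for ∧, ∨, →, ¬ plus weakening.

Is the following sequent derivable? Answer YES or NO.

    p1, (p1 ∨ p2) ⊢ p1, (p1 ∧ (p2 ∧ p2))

Proof tree:
[∧R] p1, (p1 ∨ p2) ⊢ p1, (p1 ∧ (p2 ∧ p2))
  [Ax] p1 ⊢ p1
  [∨L] (p1 ∨ p2) ⊢ p1, (p2 ∧ p2)
    [Ax] p1 ⊢ p1
    [∧R] p2 ⊢ (p2 ∧ p2)
      [Ax] p2 ⊢ p2
      [Ax] p2 ⊢ p2

Result: YES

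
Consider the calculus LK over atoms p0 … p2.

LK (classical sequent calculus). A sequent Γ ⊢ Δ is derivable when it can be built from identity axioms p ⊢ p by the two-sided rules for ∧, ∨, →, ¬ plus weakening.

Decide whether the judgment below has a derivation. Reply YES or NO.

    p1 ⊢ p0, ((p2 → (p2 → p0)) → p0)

Enumerate valuations to refute Γ ⊢ Δ:
  v=000: Γ:[p1=F] Δ:[p0=F, ((p2 → (p2 → p0)) → p0)=F] refutes=False
  v=001: Γ:[p1=F] Δ:[p0=F, ((p2 → (p2 → p0)) → p0)=T] refutes=False
  v=010: Γ:[p1=T] Δ:[p0=F, ((p2 → (p2 → p0)) → p0)=F] refutes=True  ← countermodel

Result: NO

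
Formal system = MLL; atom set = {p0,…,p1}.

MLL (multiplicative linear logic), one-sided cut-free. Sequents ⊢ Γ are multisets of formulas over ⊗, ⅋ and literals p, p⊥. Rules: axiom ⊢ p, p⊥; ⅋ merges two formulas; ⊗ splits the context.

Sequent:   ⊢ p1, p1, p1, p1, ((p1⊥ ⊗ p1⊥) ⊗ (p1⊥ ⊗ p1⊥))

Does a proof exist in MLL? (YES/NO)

Derivation trace:
[⊗]  ⊢ p1, p1, p1, p1, ((p1⊥ ⊗ p1⊥) ⊗ (p1⊥ ⊗ p1⊥))
  [⊗]  ⊢ p1, p1, (p1⊥ ⊗ p1⊥)
    [Ax]  ⊢ p1, p1⊥
    [Ax]  ⊢ p1, p1⊥
  [⊗]  ⊢ p1, p1, (p1⊥ ⊗ p1⊥)
    [Ax]  ⊢ p1, p1⊥
    [Ax]  ⊢ p1, p1⊥

Result: YES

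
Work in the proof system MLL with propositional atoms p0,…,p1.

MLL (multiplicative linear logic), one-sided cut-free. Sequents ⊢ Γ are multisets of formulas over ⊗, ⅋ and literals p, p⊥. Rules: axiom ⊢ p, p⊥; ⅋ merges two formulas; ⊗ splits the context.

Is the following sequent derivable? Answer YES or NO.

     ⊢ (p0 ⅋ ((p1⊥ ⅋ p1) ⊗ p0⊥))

Derivation trace:
[⅋]  ⊢ (p0 ⅋ ((p1⊥ ⅋ p1) ⊗ p0⊥))
  [⊗]  ⊢ p0, ((p1⊥ ⅋ p1) ⊗ p0⊥)
    [⅋]  ⊢ (p1⊥ ⅋ p1)
      [Ax]  ⊢ p1, p1⊥
    [Ax]  ⊢ p0, p0⊥

Result: YES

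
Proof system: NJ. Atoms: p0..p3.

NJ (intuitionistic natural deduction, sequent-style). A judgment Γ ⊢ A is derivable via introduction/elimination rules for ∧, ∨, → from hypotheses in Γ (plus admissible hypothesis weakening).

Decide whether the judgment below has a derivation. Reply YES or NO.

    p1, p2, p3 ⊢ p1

Proof tree:
[Wk] p1, p2, p3 ⊢ p1
  [Wk] p1, p2 ⊢ p1
    [Ax] p1 ⊢ p1

Result: YES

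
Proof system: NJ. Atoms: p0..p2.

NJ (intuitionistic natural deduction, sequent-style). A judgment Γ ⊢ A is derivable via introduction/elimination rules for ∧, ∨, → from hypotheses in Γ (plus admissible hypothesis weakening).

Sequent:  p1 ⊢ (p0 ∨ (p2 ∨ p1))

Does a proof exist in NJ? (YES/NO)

Derivation trace:
[∨I₂] p1 ⊢ (p0 ∨ (p2 ∨ p1))
  [∨I₂] p1 ⊢ (p2 ∨ p1)
    [Ax] p1 ⊢ p1

Result: YES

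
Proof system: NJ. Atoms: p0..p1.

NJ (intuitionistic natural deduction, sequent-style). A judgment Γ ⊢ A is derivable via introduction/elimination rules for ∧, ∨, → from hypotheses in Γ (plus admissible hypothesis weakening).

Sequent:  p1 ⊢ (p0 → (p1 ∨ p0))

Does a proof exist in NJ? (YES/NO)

Derivation (root first):
[→I] p1 ⊢ (p0 → (p1 ∨ p0))
  [Wk] p0, p1 ⊢ (p1 ∨ p0)
    [∨I₂] p0 ⊢ (p1 ∨ p0)
      [Ax] p0 ⊢ p0

Result: YES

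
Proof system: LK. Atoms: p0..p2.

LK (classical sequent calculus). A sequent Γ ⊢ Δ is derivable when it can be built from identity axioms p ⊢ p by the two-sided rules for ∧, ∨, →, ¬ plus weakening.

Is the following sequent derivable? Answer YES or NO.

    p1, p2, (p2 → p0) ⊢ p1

Derivation (root first):
[→L] p1, p2, (p2 → p0) ⊢ p1
  [Ax] p2 ⊢ p2
  [WL] p1, p0 ⊢ p1
    [Ax] p1 ⊢ p1

Result: YES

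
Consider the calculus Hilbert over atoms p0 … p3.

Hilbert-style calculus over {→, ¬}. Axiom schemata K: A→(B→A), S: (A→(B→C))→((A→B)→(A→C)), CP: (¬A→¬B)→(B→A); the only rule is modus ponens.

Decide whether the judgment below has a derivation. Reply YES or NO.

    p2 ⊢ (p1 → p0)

Search for a countermodel by truth-table:
  v=0000: Γ:[p2=F] Δ:[(p1 → p0)=T] refutes=False
  v=0001: Γ:[p2=F] Δ:[(p1 → p0)=T] refutes=False
  v=0010: Γ:[p2=T] Δ:[(p1 → p0)=T] refutes=False
  v=0011: Γ:[p2=T] Δ:[(p1 → p0)=T] refutes=False
  v=0100: Γ:[p2=F] Δ:[(p1 → p0)=F] refutes=False
  v=0101: Γ:[p2=F] Δ:[(p1 → p0)=F] refutes=False
  v=0110: Γ:[p2=T] Δ:[(p1 → p0)=F] refutes=True  ← countermodel

Result: NO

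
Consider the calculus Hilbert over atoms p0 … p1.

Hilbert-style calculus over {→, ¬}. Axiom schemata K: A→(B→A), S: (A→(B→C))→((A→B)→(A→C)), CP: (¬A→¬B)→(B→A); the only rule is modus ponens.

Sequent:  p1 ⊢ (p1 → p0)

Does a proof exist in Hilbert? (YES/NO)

Truth-table refutation:
  v=00: Γ:[p1=F] Δ:[(p1 → p0)=T] refutes=False
  v=01: Γ:[p1=T] Δ:[(p1 → p0)=F] refutes=True  ← countermodel

Result: NO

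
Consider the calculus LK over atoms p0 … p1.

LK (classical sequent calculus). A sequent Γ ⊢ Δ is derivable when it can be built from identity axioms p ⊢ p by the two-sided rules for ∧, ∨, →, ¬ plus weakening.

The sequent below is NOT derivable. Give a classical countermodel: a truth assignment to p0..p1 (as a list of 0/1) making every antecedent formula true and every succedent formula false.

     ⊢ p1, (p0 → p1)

Enumerate valuations to refute Γ ⊢ Δ:
  v=00: Γ:[] Δ:[p1=F, (p0 → p1)=T] refutes=False
  v=01: Γ:[] Δ:[p1=T, (p0 → p1)=T] refutes=False
  v=10: Γ:[] Δ:[p1=F, (p0 → p1)=F] refutes=True  ← countermodel

Result: [1, 0]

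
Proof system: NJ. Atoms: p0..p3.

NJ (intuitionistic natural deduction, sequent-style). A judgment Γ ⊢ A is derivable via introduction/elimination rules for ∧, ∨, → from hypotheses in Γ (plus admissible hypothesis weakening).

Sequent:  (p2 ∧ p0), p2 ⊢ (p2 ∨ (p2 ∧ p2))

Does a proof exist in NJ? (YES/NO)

Derivation (root first):
[∨I₂] (p2 ∧ p0), p2 ⊢ (p2 ∨ (p2 ∧ p2))
  [∧I] (p2 ∧ p0), p2 ⊢ (p2 ∧ p2)
    [Ax] p2 ⊢ p2
    [Wk] p2, (p2 ∧ p0) ⊢ p2
      [Ax] p2 ⊢ p2

Result: YES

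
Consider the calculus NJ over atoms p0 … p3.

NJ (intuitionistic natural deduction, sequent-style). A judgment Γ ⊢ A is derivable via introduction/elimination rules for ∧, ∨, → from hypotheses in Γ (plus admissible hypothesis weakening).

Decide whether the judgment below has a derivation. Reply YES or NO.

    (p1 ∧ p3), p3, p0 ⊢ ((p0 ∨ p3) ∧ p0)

Derivation trace:
[∧I] (p1 ∧ p3), p3, p0 ⊢ ((p0 ∨ p3) ∧ p0)
  [Wk] p3, (p1 ∧ p3) ⊢ (p0 ∨ p3)
    [∨I₂] p3 ⊢ (p0 ∨ p3)
      [Ax] p3 ⊢ p3
  [Ax] p0 ⊢ p0

Result: YES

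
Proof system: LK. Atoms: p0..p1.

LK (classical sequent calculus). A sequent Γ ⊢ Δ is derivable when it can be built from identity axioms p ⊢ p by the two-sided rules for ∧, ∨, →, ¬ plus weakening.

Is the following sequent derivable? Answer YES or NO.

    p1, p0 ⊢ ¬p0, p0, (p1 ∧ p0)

Derivation (root first):
[∧R] p1, p0 ⊢ ¬p0, p0, (p1 ∧ p0)
  [WL] p0, p1, p0 ⊢ p0, p1
    [WR] p0, p1 ⊢ p0, p1
      [WL] p0, p1 ⊢ p0
        [Ax] p0 ⊢ p0
  [WL] p1 ⊢ p0, ¬p0, p0
    [WR]  ⊢ p0, ¬p0, p0
      [¬R]  ⊢ p0, ¬p0
        [Ax] p0 ⊢ p0

Result: YES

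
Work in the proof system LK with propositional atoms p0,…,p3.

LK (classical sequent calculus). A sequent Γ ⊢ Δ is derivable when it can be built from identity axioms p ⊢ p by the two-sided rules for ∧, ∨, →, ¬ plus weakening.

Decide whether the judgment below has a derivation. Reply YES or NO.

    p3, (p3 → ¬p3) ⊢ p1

Derivation trace:
[WR] p3, (p3 → ¬p3) ⊢ p1
  [→L] p3, (p3 → ¬p3) ⊢ 
    [Ax] p3 ⊢ p3
    [¬L] p3, ¬p3 ⊢ 
      [Ax] p3 ⊢ p3

Result: YES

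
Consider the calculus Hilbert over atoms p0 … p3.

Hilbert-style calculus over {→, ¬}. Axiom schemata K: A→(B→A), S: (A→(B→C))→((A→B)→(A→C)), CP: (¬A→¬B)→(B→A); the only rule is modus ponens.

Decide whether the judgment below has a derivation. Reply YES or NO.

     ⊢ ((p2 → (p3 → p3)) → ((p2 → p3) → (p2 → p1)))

Search for a countermodel by truth-table:
  v=0000: Γ:[] Δ:[((p2 → (p3 → p3)) → ((p2 → p3) → (p2 → p1)))=T] refutes=False
  v=0001: Γ:[] Δ:[((p2 → (p3 → p3)) → ((p2 → p3) → (p2 → p1)))=T] refutes=False
  v=0010: Γ:[] Δ:[((p2 → (p3 → p3)) → ((p2 → p3) → (p2 → p1)))=T] refutes=False
  v=0011: Γ:[] Δ:[((p2 → (p3 → p3)) → ((p2 → p3) → (p2 → p1)))=F] refutes=True  ← countermodel

Result: NO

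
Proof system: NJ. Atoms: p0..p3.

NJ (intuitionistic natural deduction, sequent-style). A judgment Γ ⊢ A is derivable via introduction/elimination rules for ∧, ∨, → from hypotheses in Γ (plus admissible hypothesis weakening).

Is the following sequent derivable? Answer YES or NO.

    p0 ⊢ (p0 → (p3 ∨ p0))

Proof tree:
[Wk] p0 ⊢ (p0 → (p3 ∨ p0))
  [→I]  ⊢ (p0 → (p3 ∨ p0))
    [∨I₂] p0 ⊢ (p3 ∨ p0)
      [Ax] p0 ⊢ p0

Result: YES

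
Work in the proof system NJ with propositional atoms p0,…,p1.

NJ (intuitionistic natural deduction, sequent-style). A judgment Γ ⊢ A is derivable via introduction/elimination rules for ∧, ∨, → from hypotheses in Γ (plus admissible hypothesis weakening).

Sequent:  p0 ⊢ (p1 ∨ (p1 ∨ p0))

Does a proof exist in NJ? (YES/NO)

Derivation (root first):
[∨I₂] p0 ⊢ (p1 ∨ (p1 ∨ p0))
  [∨I₂] p0 ⊢ (p1 ∨ p0)
    [Ax] p0 ⊢ p0

Result: YES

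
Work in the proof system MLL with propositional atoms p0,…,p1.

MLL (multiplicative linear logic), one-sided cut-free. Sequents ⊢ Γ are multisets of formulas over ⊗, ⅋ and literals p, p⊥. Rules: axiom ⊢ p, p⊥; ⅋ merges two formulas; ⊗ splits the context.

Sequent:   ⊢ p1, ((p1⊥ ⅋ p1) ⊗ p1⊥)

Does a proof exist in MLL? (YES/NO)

Proof tree:
[⊗]  ⊢ p1, ((p1⊥ ⅋ p1) ⊗ p1⊥)
  [⅋]  ⊢ (p1⊥ ⅋ p1)
    [Ax]  ⊢ p1, p1⊥
  [Ax]  ⊢ p1, p1⊥

Result: YES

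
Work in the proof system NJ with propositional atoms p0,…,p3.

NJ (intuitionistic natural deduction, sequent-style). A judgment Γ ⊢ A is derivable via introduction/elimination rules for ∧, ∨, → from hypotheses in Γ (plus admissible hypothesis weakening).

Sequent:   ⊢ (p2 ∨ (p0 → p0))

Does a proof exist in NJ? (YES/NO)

Proof tree:
[∨I₂]  ⊢ (p2 ∨ (p0 → p0))
  [→I]  ⊢ (p0 → p0)
    [Ax] p0 ⊢ p0

Result: YES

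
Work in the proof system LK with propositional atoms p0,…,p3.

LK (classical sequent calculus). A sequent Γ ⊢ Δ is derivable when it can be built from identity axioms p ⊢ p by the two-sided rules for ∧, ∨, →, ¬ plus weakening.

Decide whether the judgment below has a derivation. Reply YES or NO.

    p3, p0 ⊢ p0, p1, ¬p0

Proof tree:
[WL] p3, p0 ⊢ p0, p1, ¬p0
  [¬R] p3 ⊢ p0, p1, ¬p0
    [WR] p0, p3 ⊢ p0, p1
      [WL] p0, p3 ⊢ p0
        [Ax] p0 ⊢ p0

Result: YES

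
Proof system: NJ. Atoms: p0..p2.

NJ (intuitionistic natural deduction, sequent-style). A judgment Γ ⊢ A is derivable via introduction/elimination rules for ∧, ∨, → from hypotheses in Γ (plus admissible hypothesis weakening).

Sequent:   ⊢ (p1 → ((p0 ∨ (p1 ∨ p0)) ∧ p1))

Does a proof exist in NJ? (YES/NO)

Derivation trace:
[→I]  ⊢ (p1 → ((p0 ∨ (p1 ∨ p0)) ∧ p1))
  [∧I] p1 ⊢ ((p0 ∨ (p1 ∨ p0)) ∧ p1)
    [∨I₂] p1 ⊢ (p0 ∨ (p1 ∨ p0))
      [∨I₁] p1 ⊢ (p1 ∨ p0)
        [Ax] p1 ⊢ p1
    [Ax] p1 ⊢ p1

Result: YES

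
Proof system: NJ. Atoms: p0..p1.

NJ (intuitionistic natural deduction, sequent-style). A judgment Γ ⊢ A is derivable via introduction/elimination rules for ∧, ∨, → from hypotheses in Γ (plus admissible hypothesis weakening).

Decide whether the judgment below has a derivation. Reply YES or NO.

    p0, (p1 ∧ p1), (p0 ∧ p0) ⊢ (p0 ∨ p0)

Proof tree:
[Wk] p0, (p1 ∧ p1), (p0 ∧ p0) ⊢ (p0 ∨ p0)
  [Wk] p0, (p1 ∧ p1) ⊢ (p0 ∨ p0)
    [∨I₂] p0 ⊢ (p0 ∨ p0)
      [Ax] p0 ⊢ p0

Result: YES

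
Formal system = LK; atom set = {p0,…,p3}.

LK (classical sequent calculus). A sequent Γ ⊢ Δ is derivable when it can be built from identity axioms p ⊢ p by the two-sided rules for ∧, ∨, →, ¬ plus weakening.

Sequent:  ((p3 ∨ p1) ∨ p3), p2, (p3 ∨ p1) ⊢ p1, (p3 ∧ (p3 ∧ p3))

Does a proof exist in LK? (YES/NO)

Derivation trace:
[∧R] ((p3 ∨ p1) ∨ p3), p2, (p3 ∨ p1) ⊢ p1, (p3 ∧ (p3 ∧ p3))
  [WL] ((p3 ∨ p1) ∨ p3), p2 ⊢ p1, p3
    [∨L] ((p3 ∨ p1) ∨ p3) ⊢ p1, p3
      [∨L] (p3 ∨ p1) ⊢ p1, p3
        [Ax] p3 ⊢ p3
        [Ax] p1 ⊢ p1
      [Ax] p3 ⊢ p3
  [∧R] ((p3 ∨ p1) ∨ p3), (p3 ∨ p1) ⊢ p1, (p3 ∧ p3)
    [∨L] ((p3 ∨ p1) ∨ p3) ⊢ p1, p3
      [∨L] (p3 ∨ p1) ⊢ p1, p3
        [Ax] p3 ⊢ p3
        [Ax] p1 ⊢ p1
      [Ax] p3 ⊢ p3
    [∨L] (p3 ∨ p1) ⊢ p1, p3
      [Ax] p3 ⊢ p3
      [Ax] p1 ⊢ p1

Result: YES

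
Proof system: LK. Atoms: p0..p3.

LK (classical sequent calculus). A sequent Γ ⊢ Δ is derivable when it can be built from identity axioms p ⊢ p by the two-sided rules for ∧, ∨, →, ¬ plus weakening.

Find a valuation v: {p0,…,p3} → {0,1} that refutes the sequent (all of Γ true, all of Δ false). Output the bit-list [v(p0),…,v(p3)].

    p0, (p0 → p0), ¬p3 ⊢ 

Truth-table refutation:
  v=0000: Γ:[p0=F, (p0 → p0)=T, ¬p3=T] Δ:[] refutes=False
  v=0001: Γ:[p0=F, (p0 → p0)=T, ¬p3=F] Δ:[] refutes=False
  v=0010: Γ:[p0=F, (p0 → p0)=T, ¬p3=T] Δ:[] refutes=False
  v=0011: Γ:[p0=F, (p0 → p0)=T, ¬p3=F] Δ:[] refutes=False
  v=0100: Γ:[p0=F, (p0 → p0)=T, ¬p3=T] Δ:[] refutes=False
  v=0101: Γ:[p0=F, (p0 → p0)=T, ¬p3=F] Δ:[] refutes=False
  v=0110: Γ:[p0=F, (p0 → p0)=T, ¬p3=T] Δ:[] refutes=False
  v=0111: Γ:[p0=F, (p0 → p0)=T, ¬p3=F] Δ:[] refutes=False
  v=1000: Γ:[p0=T, (p0 → p0)=T, ¬p3=T] Δ:[] refutes=True  ← countermodel

Result: [1, 0, 0, 0]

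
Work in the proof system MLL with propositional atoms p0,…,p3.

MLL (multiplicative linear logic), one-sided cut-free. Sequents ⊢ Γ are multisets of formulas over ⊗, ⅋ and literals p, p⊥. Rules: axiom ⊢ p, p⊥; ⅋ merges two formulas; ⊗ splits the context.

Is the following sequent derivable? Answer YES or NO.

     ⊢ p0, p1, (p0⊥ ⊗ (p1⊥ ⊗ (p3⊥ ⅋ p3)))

Derivation (root first):
[⊗]  ⊢ p0, p1, (p0⊥ ⊗ (p1⊥ ⊗ (p3⊥ ⅋ p3)))
  [Ax]  ⊢ p0, p0⊥
  [⊗]  ⊢ p1, (p1⊥ ⊗ (p3⊥ ⅋ p3))
    [Ax]  ⊢ p1, p1⊥
    [⅋]  ⊢ (p3⊥ ⅋ p3)
      [Ax]  ⊢ p3, p3⊥

Result: YES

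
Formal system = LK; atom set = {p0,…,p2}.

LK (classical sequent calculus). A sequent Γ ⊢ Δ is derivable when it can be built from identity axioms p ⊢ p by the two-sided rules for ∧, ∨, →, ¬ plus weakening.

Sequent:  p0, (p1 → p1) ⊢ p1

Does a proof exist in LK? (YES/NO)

Enumerate valuations to refute Γ ⊢ Δ:
  v=000: Γ:[p0=F, (p1 → p1)=T] Δ:[p1=F] refutes=False
  v=001: Γ:[p0=F, (p1 → p1)=T] Δ:[p1=F] refutes=False
  v=010: Γ:[p0=F, (p1 → p1)=T] Δ:[p1=T] refutes=False
  v=011: Γ:[p0=F, (p1 → p1)=T] Δ:[p1=T] refutes=False
  v=100: Γ:[p0=T, (p1 → p1)=T] Δ:[p1=F] refutes=True  ← countermodel

Result: NO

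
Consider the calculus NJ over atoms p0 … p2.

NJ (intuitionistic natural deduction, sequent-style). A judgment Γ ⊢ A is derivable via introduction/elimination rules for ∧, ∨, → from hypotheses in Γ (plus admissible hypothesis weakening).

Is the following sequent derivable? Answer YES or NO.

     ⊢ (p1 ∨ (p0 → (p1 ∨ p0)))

Derivation trace:
[∨I₂]  ⊢ (p1 ∨ (p0 → (p1 ∨ p0)))
  [→I]  ⊢ (p0 → (p1 ∨ p0))
    [∨I₂] p0 ⊢ (p1 ∨ p0)
      [Ax] p0 ⊢ p0

Result: YES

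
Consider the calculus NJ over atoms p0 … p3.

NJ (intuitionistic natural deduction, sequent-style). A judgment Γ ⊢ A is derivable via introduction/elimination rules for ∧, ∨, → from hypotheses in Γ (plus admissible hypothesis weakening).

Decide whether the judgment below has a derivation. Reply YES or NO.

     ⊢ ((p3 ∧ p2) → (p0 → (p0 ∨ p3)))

Derivation (root first):
[→I]  ⊢ ((p3 ∧ p2) → (p0 → (p0 ∨ p3)))
  [→I] (p3 ∧ p2) ⊢ (p0 → (p0 ∨ p3))
    [Wk] p0, (p3 ∧ p2) ⊢ (p0 ∨ p3)
      [∨I₁] p0 ⊢ (p0 ∨ p3)
        [Ax] p0 ⊢ p0

Result: YES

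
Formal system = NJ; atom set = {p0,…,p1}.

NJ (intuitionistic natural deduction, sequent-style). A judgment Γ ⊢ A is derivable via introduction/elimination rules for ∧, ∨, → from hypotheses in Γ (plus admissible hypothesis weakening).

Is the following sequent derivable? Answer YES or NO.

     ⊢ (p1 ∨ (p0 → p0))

Derivation (root first):
[∨I₂]  ⊢ (p1 ∨ (p0 → p0))
  [→I]  ⊢ (p0 → p0)
    [Ax] p0 ⊢ p0

Result: YES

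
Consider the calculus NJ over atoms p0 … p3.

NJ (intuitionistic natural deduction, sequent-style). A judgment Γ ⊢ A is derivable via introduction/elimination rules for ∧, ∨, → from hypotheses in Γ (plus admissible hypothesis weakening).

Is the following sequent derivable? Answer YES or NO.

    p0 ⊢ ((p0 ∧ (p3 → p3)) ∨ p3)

Proof tree:
[∨I₁] p0 ⊢ ((p0 ∧ (p3 → p3)) ∨ p3)
  [∧I] p0 ⊢ (p0 ∧ (p3 → p3))
    [Ax] p0 ⊢ p0
    [→I]  ⊢ (p3 → p3)
      [Ax] p3 ⊢ p3

Result: YES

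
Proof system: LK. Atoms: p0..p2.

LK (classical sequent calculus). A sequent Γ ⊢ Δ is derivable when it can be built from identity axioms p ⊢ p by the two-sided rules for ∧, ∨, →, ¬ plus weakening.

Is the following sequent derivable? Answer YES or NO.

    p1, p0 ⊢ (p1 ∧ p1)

Derivation trace:
[WL] p1, p0 ⊢ (p1 ∧ p1)
  [∧R] p1 ⊢ (p1 ∧ p1)
    [Ax] p1 ⊢ p1
    [Ax] p1 ⊢ p1

Result: YES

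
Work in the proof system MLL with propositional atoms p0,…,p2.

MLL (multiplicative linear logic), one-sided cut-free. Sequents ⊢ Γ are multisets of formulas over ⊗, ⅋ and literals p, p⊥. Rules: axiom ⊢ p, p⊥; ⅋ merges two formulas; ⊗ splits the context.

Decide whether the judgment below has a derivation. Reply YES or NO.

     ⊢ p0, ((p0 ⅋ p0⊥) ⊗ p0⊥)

Proof tree:
[⊗]  ⊢ p0, ((p0 ⅋ p0⊥) ⊗ p0⊥)
  [⅋]  ⊢ (p0 ⅋ p0⊥)
    [Ax]  ⊢ p0, p0⊥
  [Ax]  ⊢ p0, p0⊥

Result: YES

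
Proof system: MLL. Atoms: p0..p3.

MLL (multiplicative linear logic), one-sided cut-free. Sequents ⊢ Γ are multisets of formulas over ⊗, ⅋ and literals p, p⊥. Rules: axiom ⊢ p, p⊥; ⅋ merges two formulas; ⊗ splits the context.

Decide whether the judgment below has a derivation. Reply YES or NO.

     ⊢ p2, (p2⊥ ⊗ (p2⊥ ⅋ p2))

Derivation trace:
[⊗]  ⊢ p2, (p2⊥ ⊗ (p2⊥ ⅋ p2))
  [Ax]  ⊢ p2, p2⊥
  [⅋]  ⊢ (p2⊥ ⅋ p2)
    [Ax]  ⊢ p2, p2⊥

Result: YES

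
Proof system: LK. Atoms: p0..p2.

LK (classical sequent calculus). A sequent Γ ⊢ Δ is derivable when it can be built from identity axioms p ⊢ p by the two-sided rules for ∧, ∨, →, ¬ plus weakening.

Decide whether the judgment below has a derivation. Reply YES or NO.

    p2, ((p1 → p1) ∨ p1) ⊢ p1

Search for a countermodel by truth-table:
  v=000: Γ:[p2=F, ((p1 → p1) ∨ p1)=T] Δ:[p1=F] refutes=False
  v=001: Γ:[p2=T, ((p1 → p1) ∨ p1)=T] Δ:[p1=F] refutes=True  ← countermodel

Result: NO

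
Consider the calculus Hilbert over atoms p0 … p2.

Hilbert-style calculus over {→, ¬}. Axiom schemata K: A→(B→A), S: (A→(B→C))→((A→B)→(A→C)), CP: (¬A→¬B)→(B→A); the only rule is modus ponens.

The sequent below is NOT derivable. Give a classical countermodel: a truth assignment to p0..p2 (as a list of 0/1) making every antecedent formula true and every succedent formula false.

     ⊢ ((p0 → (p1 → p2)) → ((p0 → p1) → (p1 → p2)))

Search for a countermodel by truth-table:
  v=000: Γ:[] Δ:[((p0 → (p1 → p2)) → ((p0 → p1) → (p1 → p2)))=T] refutes=False
  v=001: Γ:[] Δ:[((p0 → (p1 → p2)) → ((p0 → p1) → (p1 → p2)))=T] refutes=False
  v=010: Γ:[] Δ:[((p0 → (p1 → p2)) → ((p0 → p1) → (p1 → p2)))=F] refutes=True  ← countermodel

Result: [0, 1, 0]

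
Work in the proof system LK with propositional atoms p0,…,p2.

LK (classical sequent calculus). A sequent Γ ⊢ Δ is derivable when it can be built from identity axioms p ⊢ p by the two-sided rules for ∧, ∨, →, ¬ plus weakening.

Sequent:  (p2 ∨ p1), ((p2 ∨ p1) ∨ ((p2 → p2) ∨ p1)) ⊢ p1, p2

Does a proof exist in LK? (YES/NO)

Derivation trace:
[∨L] (p2 ∨ p1), ((p2 ∨ p1) ∨ ((p2 → p2) ∨ p1)) ⊢ p1, p2
  [∨L] (p2 ∨ p1) ⊢ p1, p2
    [Ax] p2 ⊢ p2
    [Ax] p1 ⊢ p1
  [∨L] (p2 ∨ p1), ((p2 → p2) ∨ p1) ⊢ p1, p2
    [→L] (p2 ∨ p1), (p2 → p2) ⊢ p1, p2
      [∨L] (p2 ∨ p1) ⊢ p1, p2
        [Ax] p2 ⊢ p2
        [Ax] p1 ⊢ p1
      [Ax] p2 ⊢ p2
    [Ax] p1 ⊢ p1

Result: YES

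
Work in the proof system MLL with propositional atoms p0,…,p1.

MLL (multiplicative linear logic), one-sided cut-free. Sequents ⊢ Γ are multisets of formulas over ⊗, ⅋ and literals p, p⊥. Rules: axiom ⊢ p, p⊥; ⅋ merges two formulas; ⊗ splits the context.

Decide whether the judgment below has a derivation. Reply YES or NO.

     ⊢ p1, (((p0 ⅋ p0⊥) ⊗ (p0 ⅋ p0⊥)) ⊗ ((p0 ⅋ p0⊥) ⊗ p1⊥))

Derivation (root first):
[⊗]  ⊢ p1, (((p0 ⅋ p0⊥) ⊗ (p0 ⅋ p0⊥)) ⊗ ((p0 ⅋ p0⊥) ⊗ p1⊥))
  [⊗]  ⊢ ((p0 ⅋ p0⊥) ⊗ (p0 ⅋ p0⊥))
    [⅋]  ⊢ (p0 ⅋ p0⊥)
      [Ax]  ⊢ p0, p0⊥
    [⅋]  ⊢ (p0 ⅋ p0⊥)
      [Ax]  ⊢ p0, p0⊥
  [⊗]  ⊢ p1, ((p0 ⅋ p0⊥) ⊗ p1⊥)
    [⅋]  ⊢ (p0 ⅋ p0⊥)
      [Ax]  ⊢ p0, p0⊥
    [Ax]  ⊢ p1, p1⊥

Result: YES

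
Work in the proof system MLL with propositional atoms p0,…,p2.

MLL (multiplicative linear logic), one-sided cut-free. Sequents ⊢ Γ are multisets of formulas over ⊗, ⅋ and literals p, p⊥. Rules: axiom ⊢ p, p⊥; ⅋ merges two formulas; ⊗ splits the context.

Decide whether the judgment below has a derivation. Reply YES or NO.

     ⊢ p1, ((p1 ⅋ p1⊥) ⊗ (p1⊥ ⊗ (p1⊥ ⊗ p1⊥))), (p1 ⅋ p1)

Proof tree:
[⅋]  ⊢ p1, ((p1 ⅋ p1⊥) ⊗ (p1⊥ ⊗ (p1⊥ ⊗ p1⊥))), (p1 ⅋ p1)
  [⊗]  ⊢ p1, p1, p1, ((p1 ⅋ p1⊥) ⊗ (p1⊥ ⊗ (p1⊥ ⊗ p1⊥)))
    [⅋]  ⊢ (p1 ⅋ p1⊥)
      [Ax]  ⊢ p1, p1⊥
    [⊗]  ⊢ p1, p1, p1, (p1⊥ ⊗ (p1⊥ ⊗ p1⊥))
      [Ax]  ⊢ p1, p1⊥
      [⊗]  ⊢ p1, p1, (p1⊥ ⊗ p1⊥)
        [Ax]  ⊢ p1, p1⊥
        [Ax]  ⊢ p1, p1⊥

Result: YES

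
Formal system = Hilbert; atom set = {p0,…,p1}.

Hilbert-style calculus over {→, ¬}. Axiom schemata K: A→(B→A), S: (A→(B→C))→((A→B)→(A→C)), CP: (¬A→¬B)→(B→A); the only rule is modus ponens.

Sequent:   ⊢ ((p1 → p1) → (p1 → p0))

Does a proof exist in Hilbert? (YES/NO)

Search for a countermodel by truth-table:
  v=00: Γ:[] Δ:[((p1 → p1) → (p1 → p0))=T] refutes=False
  v=01: Γ:[] Δ:[((p1 → p1) → (p1 → p0))=F] refutes=True  ← countermodel

Result: NO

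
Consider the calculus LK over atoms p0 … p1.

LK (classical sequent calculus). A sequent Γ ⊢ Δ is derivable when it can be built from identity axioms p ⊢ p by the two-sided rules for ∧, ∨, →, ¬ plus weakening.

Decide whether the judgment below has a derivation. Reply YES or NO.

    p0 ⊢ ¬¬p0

Derivation trace:
[¬R] p0 ⊢ ¬¬p0
  [¬L] p0, ¬p0 ⊢ 
    [Ax] p0 ⊢ p0

Result: YES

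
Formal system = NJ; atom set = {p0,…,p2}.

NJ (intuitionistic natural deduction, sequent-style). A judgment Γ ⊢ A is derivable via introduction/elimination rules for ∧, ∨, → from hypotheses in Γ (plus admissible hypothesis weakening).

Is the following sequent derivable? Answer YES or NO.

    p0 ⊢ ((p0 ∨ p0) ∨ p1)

Derivation trace:
[∨I₁] p0 ⊢ ((p0 ∨ p0) ∨ p1)
  [∨I₁] p0 ⊢ (p0 ∨ p0)
    [Ax] p0 ⊢ p0

Result: YES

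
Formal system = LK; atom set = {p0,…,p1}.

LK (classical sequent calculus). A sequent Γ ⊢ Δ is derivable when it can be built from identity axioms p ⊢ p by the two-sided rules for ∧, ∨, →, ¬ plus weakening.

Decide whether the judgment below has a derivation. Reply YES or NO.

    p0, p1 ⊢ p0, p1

Proof tree:
[WL] p0, p1 ⊢ p0, p1
  [WR] p0 ⊢ p0, p1
    [Ax] p0 ⊢ p0

Result: YES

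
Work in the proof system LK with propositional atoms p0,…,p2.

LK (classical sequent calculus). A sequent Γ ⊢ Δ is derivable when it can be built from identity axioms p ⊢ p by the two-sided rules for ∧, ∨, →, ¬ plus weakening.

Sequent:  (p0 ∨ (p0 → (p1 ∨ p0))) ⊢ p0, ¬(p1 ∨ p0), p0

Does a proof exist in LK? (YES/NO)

Search for a countermodel by truth-table:
  v=000: Γ:[(p0 ∨ (p0 → (p1 ∨ p0)))=T] Δ:[p0=F, ¬(p1 ∨ p0)=T, p0=F] refutes=False
  v=001: Γ:[(p0 ∨ (p0 → (p1 ∨ p0)))=T] Δ:[p0=F, ¬(p1 ∨ p0)=T, p0=F] refutes=False
  v=010: Γ:[(p0 ∨ (p0 → (p1 ∨ p0)))=T] Δ:[p0=F, ¬(p1 ∨ p0)=F, p0=F] refutes=True  ← countermodel

Result: NO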